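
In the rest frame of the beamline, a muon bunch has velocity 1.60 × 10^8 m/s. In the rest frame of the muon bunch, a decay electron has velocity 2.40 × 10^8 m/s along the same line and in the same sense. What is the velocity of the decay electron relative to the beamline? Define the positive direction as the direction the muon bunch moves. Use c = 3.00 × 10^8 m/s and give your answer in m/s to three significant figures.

In units of c (dividing by 3.00 × 10^8 m/s): v = 0.533, u' = 0.800.
u = (u' + v)/(1 + u'v/c²):
u = (0.800 + 0.533) / (1 + 0.800·0.533) = 1.3333/1.4267 = 0.9346
(Galilean addition would give +1.333c, exceeding c.)
Converting back: u = 0.9346 × 3.00 × 10^8 m/s.

2.80 × 10^8 m/s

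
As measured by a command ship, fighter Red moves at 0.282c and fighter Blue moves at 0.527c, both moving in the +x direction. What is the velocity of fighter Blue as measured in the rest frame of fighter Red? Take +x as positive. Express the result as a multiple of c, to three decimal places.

β_A = 0.282, β_B = 0.527.
Transform to A's frame with the inverse velocity-addition law: u' = (u − v)/(1 − uv/c²), taking u = β_B and v = β_A.
u' = (0.527 − 0.282) / (1 − (0.282)(0.527)) = 0.2450/0.8514 = 0.2878.

+0.288c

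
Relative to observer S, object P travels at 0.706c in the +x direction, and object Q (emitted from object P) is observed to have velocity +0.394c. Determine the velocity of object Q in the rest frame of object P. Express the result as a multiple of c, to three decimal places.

-0.432c

Invert the composition law: u' = (u − v)/(1 − uv/c²).
u' = (0.394 − 0.706) / (1 − (0.394)(0.706)) = -0.3120/0.7218 = -0.4322.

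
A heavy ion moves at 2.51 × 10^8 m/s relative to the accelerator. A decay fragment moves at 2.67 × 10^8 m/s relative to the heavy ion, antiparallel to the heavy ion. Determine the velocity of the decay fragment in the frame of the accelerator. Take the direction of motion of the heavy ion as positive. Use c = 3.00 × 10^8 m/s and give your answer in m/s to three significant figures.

-6.27 × 10^7 m/s

In units of c (dividing by 3.00 × 10^8 m/s): v = 0.837, u' = -0.890.
u = (u' + v)/(1 + u'v/c²):
u = (-0.890 + 0.837) / (1 + (-0.890)·0.837) = -0.0533/0.2554 = -0.2089
Converting back: u = -0.2089 × 3.00 × 10^8 m/s.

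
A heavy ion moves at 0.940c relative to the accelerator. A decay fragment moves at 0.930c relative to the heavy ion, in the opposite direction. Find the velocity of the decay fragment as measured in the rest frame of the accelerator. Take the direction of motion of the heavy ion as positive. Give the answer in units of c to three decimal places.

With v = 0.940 and u' = -0.930 (in units of c),
u = (u' + v)/(1 + u'v/c²):
u = (-0.930 + 0.940) / (1 + (-0.930)·0.940) = 0.0100/0.1258 = 0.0795
(Galilean addition would give +0.010c.)

+0.079c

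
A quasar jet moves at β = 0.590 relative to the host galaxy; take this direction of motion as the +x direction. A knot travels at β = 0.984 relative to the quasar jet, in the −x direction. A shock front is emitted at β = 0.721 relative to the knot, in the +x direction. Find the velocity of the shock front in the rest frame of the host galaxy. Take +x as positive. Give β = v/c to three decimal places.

β = -0.677

Apply u = (u' + v)/(1 + u'v/c²) successively, working outward toward the host galaxy.
Start: velocity of the quasar jet relative to the host galaxy = 0.5900c.
Compose with the knot (u' = -0.984 in the quasar jet frame): u_1 = (-0.984 + 0.590) / (1 + (-0.984)·0.590) = -0.3940/0.4194 = -0.9393.
Compose with the shock front (u' = 0.721 in the knot frame): u_2 = (0.721 + (-0.939)) / (1 + 0.721·(-0.939)) = -0.2183/0.3227 = -0.6766.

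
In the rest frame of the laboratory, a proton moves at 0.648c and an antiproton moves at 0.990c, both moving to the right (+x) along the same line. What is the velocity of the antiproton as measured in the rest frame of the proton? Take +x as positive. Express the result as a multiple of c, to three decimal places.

+0.954c

β_A = 0.648, β_B = 0.990.
Transform to A's frame with the inverse velocity-addition law: u' = (u − v)/(1 − uv/c²), taking u = β_B and v = β_A.
u' = (0.990 − 0.648) / (1 − (0.648)(0.990)) = 0.3420/0.3585 = 0.9540.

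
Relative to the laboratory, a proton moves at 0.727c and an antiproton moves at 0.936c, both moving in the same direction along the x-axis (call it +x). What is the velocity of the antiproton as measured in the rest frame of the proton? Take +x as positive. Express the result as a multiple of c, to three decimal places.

β_A = 0.727, β_B = 0.936.
Transform to A's frame with the inverse velocity-addition law: u' = (u − v)/(1 − uv/c²), taking u = β_B and v = β_A.
u' = (0.936 − 0.727) / (1 − (0.727)(0.936)) = 0.2090/0.3195 = 0.6541.

+0.654c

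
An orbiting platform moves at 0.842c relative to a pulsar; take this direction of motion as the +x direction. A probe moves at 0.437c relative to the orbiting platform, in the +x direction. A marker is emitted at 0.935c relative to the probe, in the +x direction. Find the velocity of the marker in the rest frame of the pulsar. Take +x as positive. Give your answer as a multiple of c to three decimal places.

0.998c

Apply u = (u' + v)/(1 + u'v/c²) successively, working outward toward the pulsar.
Start: velocity of the orbiting platform relative to the pulsar = 0.8420c.
Compose with the probe (u' = 0.437 in the orbiting platform frame): u_1 = (0.437 + 0.842) / (1 + 0.437·0.842) = 1.2790/1.3680 = 0.9350.
Compose with the marker (u' = 0.935 in the probe frame): u_2 = (0.935 + 0.935) / (1 + 0.935·0.935) = 1.8700/1.8742 = 0.9977.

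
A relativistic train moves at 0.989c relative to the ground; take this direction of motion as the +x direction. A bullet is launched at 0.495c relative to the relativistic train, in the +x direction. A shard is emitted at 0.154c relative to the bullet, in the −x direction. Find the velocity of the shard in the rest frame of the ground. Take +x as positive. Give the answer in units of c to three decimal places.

+0.995c

Apply u = (u' + v)/(1 + u'v/c²) successively, working outward toward the ground.
Start: velocity of the relativistic train relative to the ground = 0.9890c.
Compose with the bullet (u' = 0.495 in the relativistic train frame): u_1 = (0.495 + 0.989) / (1 + 0.495·0.989) = 1.4840/1.4896 = 0.9963.
Compose with the shard (u' = -0.154 in the bullet frame): u_2 = (-0.154 + 0.996) / (1 + (-0.154)·0.996) = 0.8423/0.8466 = 0.9949.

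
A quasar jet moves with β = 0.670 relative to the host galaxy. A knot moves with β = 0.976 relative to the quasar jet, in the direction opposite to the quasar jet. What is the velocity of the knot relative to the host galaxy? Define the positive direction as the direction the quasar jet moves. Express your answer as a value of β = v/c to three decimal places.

With v = 0.670 and u' = -0.976 (in units of c),
u = (u' + v)/(1 + u'v/c²):
u = (-0.976 + 0.670) / (1 + (-0.976)·0.670) = -0.3060/0.3461 = -0.8842
(Galilean addition would give -0.306c.)

β = -0.884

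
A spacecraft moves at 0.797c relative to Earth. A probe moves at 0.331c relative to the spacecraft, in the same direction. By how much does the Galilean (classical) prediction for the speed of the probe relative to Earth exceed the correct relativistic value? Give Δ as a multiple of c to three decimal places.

Δ = 0.235c

Galilean: u_cl = 0.331 + 0.797 = 1.1280.
Relativistic: u_rel = (0.331 + 0.797) / (1 + 0.331·0.797) = 1.1280/1.2638 = 0.8925.
Δ = 1.1280 − 0.8925 = 0.2355.
(The classical prediction exceeds c; the relativistic result does not.)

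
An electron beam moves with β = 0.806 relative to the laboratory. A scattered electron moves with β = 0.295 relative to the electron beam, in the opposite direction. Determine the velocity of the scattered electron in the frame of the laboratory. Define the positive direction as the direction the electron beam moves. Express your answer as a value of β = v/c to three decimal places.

β = +0.670

With v = 0.806 and u' = -0.295 (in units of c),
u = (u' + v)/(1 + u'v/c²):
u = (-0.295 + 0.806) / (1 + (-0.295)·0.806) = 0.5110/0.7622 = 0.6704
(Galilean addition would give +0.511c.)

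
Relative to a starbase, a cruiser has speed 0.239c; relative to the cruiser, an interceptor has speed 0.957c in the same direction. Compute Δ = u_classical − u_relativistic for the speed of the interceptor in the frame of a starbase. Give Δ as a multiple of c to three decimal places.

Δ = 0.223c

Galilean: u_cl = 0.957 + 0.239 = 1.1960.
Relativistic: u_rel = (0.957 + 0.239) / (1 + 0.957·0.239) = 1.1960/1.2287 = 0.9734.
Δ = 1.1960 − 0.9734 = 0.2226.
(The classical prediction exceeds c; the relativistic result does not.)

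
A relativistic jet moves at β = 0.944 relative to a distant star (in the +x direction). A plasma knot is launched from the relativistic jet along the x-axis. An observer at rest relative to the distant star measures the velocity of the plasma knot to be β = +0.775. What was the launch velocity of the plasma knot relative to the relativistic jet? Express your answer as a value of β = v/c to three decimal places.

β = -0.630

Invert the composition law: u' = (u − v)/(1 − uv/c²).
u' = (0.775 − 0.944) / (1 − (0.775)(0.944)) = -0.1690/0.2684 = -0.6297.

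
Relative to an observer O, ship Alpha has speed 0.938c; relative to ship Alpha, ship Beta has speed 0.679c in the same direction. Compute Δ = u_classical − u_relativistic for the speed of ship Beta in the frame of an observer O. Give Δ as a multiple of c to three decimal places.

Δ = 0.629c

Galilean: u_cl = 0.679 + 0.938 = 1.6170.
Relativistic: u_rel = (0.679 + 0.938) / (1 + 0.679·0.938) = 1.6170/1.6369 = 0.9878.
Δ = 1.6170 − 0.9878 = 0.6292.
(The classical prediction exceeds c; the relativistic result does not.)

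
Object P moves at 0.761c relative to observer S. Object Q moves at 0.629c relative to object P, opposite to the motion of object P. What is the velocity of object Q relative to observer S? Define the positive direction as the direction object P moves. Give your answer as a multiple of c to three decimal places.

With v = 0.761 and u' = -0.629 (in units of c),
u = (u' + v)/(1 + u'v/c²):
u = (-0.629 + 0.761) / (1 + (-0.629)·0.761) = 0.1320/0.5213 = 0.2532

+0.253c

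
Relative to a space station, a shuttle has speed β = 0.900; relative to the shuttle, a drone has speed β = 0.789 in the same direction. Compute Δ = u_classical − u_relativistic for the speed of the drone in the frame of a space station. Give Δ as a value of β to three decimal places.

Galilean: u_cl = 0.789 + 0.900 = 1.6890.
Relativistic: u_rel = (0.789 + 0.900) / (1 + 0.789·0.900) = 1.6890/1.7101 = 0.9877.
Δ = 1.6890 − 0.9877 = 0.7013.
(The classical prediction exceeds c; the relativistic result does not.)

Δ = 0.701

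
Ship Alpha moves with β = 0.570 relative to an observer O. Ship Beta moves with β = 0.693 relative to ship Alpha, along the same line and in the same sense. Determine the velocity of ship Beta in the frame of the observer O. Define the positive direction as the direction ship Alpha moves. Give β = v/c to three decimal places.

β = 0.905

With v = 0.570 and u' = 0.693 (in units of c),
u = (u' + v)/(1 + u'v/c²):
u = (0.693 + 0.570) / (1 + 0.693·0.570) = 1.2630/1.3950 = 0.9054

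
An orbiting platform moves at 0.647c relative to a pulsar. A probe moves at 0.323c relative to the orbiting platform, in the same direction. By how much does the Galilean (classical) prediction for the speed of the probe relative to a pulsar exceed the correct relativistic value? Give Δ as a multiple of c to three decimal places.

Δ = 0.168c

Galilean: u_cl = 0.323 + 0.647 = 0.9700.
Relativistic: u_rel = (0.323 + 0.647) / (1 + 0.323·0.647) = 0.9700/1.2090 = 0.8023.
Δ = 0.9700 − 0.8023 = 0.1677.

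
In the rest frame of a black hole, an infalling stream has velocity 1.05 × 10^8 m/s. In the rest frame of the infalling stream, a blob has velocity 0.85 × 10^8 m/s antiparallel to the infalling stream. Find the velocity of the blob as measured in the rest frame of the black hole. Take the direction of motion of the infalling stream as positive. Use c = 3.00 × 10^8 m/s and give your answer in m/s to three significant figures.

+2.22 × 10^7 m/s

In units of c (dividing by 3.00 × 10^8 m/s): v = 0.350, u' = -0.283.
u = (u' + v)/(1 + u'v/c²):
u = (-0.283 + 0.350) / (1 + (-0.283)·0.350) = 0.0667/0.9008 = 0.0740
(Galilean addition would give +0.067c.)
Converting back: u = 0.0740 × 3.00 × 10^8 m/s.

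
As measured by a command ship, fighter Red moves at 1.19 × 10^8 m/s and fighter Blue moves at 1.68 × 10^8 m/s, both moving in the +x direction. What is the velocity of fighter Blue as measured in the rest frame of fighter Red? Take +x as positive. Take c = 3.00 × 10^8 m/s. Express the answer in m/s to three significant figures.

β_A = 0.397, β_B = 0.560 (dividing each by c = 3.00 × 10^8 m/s).
Transform to A's frame with the inverse velocity-addition law: u' = (u − v)/(1 − uv/c²), taking u = β_B and v = β_A.
u' = (0.560 − 0.397) / (1 − (0.397)(0.560)) = 0.1633/0.7779 = 0.2100.
u' = 0.2100 × 3.00 × 10^8 m/s.

+6.30 × 10^7 m/s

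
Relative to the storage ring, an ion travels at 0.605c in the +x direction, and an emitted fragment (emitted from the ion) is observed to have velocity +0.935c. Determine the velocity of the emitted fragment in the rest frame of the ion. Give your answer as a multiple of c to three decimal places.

+0.760c

Invert the composition law: u' = (u − v)/(1 − uv/c²).
u' = (0.935 − 0.605) / (1 − (0.935)(0.605)) = 0.3300/0.4343 = 0.7598.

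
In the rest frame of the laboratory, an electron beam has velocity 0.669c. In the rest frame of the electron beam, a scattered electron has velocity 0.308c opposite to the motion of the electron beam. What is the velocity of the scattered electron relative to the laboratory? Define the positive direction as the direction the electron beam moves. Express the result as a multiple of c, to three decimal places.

+0.455c

With v = 0.669 and u' = -0.308 (in units of c),
u = (u' + v)/(1 + u'v/c²):
u = (-0.308 + 0.669) / (1 + (-0.308)·0.669) = 0.3610/0.7939 = 0.4547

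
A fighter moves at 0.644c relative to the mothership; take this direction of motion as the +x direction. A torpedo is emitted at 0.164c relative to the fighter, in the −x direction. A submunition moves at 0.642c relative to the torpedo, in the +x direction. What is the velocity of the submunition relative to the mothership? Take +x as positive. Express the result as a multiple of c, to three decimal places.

Apply u = (u' + v)/(1 + u'v/c²) successively, working outward toward the mothership.
Start: velocity of the fighter relative to the mothership = 0.6440c.
Compose with the torpedo (u' = -0.164 in the fighter frame): u_1 = (-0.164 + 0.644) / (1 + (-0.164)·0.644) = 0.4800/0.8944 = 0.5367.
Compose with the submunition (u' = 0.642 in the torpedo frame): u_2 = (0.642 + 0.537) / (1 + 0.642·0.537) = 1.1787/1.3445 = 0.8766.

+0.877c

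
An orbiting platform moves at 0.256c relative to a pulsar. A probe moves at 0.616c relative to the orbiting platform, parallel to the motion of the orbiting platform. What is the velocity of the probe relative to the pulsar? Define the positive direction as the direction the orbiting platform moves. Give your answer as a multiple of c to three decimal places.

0.753c

With v = 0.256 and u' = 0.616 (in units of c),
u = (u' + v)/(1 + u'v/c²):
u = (0.616 + 0.256) / (1 + 0.616·0.256) = 0.8720/1.1577 = 0.7532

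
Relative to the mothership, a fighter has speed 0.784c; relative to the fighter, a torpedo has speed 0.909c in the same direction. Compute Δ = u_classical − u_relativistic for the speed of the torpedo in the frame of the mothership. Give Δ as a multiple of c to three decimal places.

Δ = 0.704c

Galilean: u_cl = 0.909 + 0.784 = 1.6930.
Relativistic: u_rel = (0.909 + 0.784) / (1 + 0.909·0.784) = 1.6930/1.7127 = 0.9885.
Δ = 1.6930 − 0.9885 = 0.7045.
(The classical prediction exceeds c; the relativistic result does not.)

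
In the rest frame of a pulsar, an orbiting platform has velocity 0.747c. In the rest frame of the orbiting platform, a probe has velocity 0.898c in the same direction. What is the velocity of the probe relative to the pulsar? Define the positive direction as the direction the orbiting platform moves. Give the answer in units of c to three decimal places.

With v = 0.747 and u' = 0.898 (in units of c),
u = (u' + v)/(1 + u'v/c²):
u = (0.898 + 0.747) / (1 + 0.898·0.747) = 1.6450/1.6708 = 0.9846

0.985c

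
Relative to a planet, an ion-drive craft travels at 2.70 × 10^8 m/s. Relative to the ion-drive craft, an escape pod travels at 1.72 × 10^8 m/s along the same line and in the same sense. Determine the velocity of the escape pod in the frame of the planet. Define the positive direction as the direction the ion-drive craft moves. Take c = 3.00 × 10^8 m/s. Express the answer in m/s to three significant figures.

In units of c (dividing by 3.00 × 10^8 m/s): v = 0.900, u' = 0.573.
u = (u' + v)/(1 + u'v/c²):
u = (0.573 + 0.900) / (1 + 0.573·0.900) = 1.4733/1.5160 = 0.9719
(Galilean addition would give +1.473c, exceeding c.)
Converting back: u = 0.9719 × 3.00 × 10^8 m/s.

2.92 × 10^8 m/s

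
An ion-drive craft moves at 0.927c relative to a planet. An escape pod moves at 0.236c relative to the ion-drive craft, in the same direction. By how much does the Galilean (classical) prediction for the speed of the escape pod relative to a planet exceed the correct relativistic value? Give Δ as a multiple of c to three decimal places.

Δ = 0.209c

Galilean: u_cl = 0.236 + 0.927 = 1.1630.
Relativistic: u_rel = (0.236 + 0.927) / (1 + 0.236·0.927) = 1.1630/1.2188 = 0.9542.
Δ = 1.1630 − 0.9542 = 0.2088.
(The classical prediction exceeds c; the relativistic result does not.)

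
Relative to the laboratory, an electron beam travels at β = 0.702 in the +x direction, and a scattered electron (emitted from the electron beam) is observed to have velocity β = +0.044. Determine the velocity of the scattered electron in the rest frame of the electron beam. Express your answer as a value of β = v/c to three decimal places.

Invert the composition law: u' = (u − v)/(1 − uv/c²).
u' = (0.044 − 0.702) / (1 − (0.044)(0.702)) = -0.6580/0.9691 = -0.6790.

β = -0.679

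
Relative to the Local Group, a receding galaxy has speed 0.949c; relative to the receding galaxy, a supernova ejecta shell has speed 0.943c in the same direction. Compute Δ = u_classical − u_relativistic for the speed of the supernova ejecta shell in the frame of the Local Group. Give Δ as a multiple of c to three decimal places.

Δ = 0.894c

Galilean: u_cl = 0.943 + 0.949 = 1.8920.
Relativistic: u_rel = (0.943 + 0.949) / (1 + 0.943·0.949) = 1.8920/1.8949 = 0.9985.
Δ = 1.8920 − 0.9985 = 0.8935.
(The classical prediction exceeds c; the relativistic result does not.)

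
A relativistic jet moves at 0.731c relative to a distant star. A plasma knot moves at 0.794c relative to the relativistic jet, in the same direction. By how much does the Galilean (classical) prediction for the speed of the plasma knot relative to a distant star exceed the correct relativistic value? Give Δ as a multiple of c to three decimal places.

Galilean: u_cl = 0.794 + 0.731 = 1.5250.
Relativistic: u_rel = (0.794 + 0.731) / (1 + 0.794·0.731) = 1.5250/1.5804 = 0.9649.
Δ = 1.5250 − 0.9649 = 0.5601.
(The classical prediction exceeds c; the relativistic result does not.)

Δ = 0.560c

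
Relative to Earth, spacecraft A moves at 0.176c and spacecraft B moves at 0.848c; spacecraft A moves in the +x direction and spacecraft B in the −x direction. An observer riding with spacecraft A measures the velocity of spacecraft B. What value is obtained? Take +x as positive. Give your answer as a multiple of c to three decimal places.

-0.891c

β_A = 0.176, β_B = -0.848.
Transform to A's frame with the inverse velocity-addition law: u' = (u − v)/(1 − uv/c²), taking u = β_B and v = β_A.
u' = (-0.848 − 0.176) / (1 − (0.176)(-0.848)) = -1.0240/1.1492 = -0.8910.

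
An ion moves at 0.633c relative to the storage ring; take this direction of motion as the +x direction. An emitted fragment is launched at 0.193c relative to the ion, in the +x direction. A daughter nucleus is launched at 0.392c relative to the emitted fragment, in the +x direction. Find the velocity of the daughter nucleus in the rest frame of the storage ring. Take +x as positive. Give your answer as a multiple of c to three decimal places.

0.875c

Apply u = (u' + v)/(1 + u'v/c²) successively, working outward toward the storage ring.
Start: velocity of the ion relative to the storage ring = 0.6330c.
Compose with the emitted fragment (u' = 0.193 in the ion frame): u_1 = (0.193 + 0.633) / (1 + 0.193·0.633) = 0.8260/1.1222 = 0.7361.
Compose with the daughter nucleus (u' = 0.392 in the emitted fragment frame): u_2 = (0.392 + 0.736) / (1 + 0.392·0.736) = 1.1281/1.2885 = 0.8755.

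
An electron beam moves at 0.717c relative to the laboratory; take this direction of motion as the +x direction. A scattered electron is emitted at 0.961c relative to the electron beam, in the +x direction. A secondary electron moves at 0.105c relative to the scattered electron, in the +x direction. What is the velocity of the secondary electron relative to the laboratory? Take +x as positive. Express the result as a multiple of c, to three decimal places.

Apply u = (u' + v)/(1 + u'v/c²) successively, working outward toward the laboratory.
Start: velocity of the electron beam relative to the laboratory = 0.7170c.
Compose with the scattered electron (u' = 0.961 in the electron beam frame): u_1 = (0.961 + 0.717) / (1 + 0.961·0.717) = 1.6780/1.6890 = 0.9935.
Compose with the secondary electron (u' = 0.105 in the scattered electron frame): u_2 = (0.105 + 0.993) / (1 + 0.105·0.993) = 1.0985/1.1043 = 0.9947.

0.995c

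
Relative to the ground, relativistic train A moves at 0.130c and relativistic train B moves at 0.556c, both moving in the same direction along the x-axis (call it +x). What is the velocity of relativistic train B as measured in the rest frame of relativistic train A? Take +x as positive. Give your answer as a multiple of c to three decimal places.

β_A = 0.130, β_B = 0.556.
Transform to A's frame with the inverse velocity-addition law: u' = (u − v)/(1 − uv/c²), taking u = β_B and v = β_A.
u' = (0.556 − 0.130) / (1 − (0.130)(0.556)) = 0.4260/0.9277 = 0.4592.

+0.459c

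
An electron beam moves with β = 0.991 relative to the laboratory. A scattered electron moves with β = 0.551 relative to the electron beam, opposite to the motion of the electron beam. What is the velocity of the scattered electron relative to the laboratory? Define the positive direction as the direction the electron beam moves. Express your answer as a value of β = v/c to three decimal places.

β = +0.969

With v = 0.991 and u' = -0.551 (in units of c),
u = (u' + v)/(1 + u'v/c²):
u = (-0.551 + 0.991) / (1 + (-0.551)·0.991) = 0.4400/0.4540 = 0.9693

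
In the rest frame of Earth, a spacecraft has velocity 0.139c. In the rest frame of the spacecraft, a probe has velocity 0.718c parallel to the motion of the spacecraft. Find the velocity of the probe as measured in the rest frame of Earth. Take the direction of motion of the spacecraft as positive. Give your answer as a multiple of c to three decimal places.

With v = 0.139 and u' = 0.718 (in units of c),
u = (u' + v)/(1 + u'v/c²):
u = (0.718 + 0.139) / (1 + 0.718·0.139) = 0.8570/1.0998 = 0.7792

0.779c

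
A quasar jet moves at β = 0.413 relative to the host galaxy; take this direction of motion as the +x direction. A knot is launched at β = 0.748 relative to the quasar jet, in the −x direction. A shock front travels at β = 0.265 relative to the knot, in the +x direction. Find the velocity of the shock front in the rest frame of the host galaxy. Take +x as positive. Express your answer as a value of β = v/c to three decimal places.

Apply u = (u' + v)/(1 + u'v/c²) successively, working outward toward the host galaxy.
Start: velocity of the quasar jet relative to the host galaxy = 0.4130c.
Compose with the knot (u' = -0.748 in the quasar jet frame): u_1 = (-0.748 + 0.413) / (1 + (-0.748)·0.413) = -0.3350/0.6911 = -0.4848.
Compose with the shock front (u' = 0.265 in the knot frame): u_2 = (0.265 + (-0.485)) / (1 + 0.265·(-0.485)) = -0.2198/0.8715 = -0.2521.

β = -0.252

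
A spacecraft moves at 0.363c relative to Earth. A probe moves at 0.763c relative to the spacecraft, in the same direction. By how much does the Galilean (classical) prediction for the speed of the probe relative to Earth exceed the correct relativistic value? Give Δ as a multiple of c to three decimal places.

Galilean: u_cl = 0.763 + 0.363 = 1.1260.
Relativistic: u_rel = (0.763 + 0.363) / (1 + 0.763·0.363) = 1.1260/1.2770 = 0.8818.
Δ = 1.1260 − 0.8818 = 0.2442.
(The classical prediction exceeds c; the relativistic result does not.)

Δ = 0.244c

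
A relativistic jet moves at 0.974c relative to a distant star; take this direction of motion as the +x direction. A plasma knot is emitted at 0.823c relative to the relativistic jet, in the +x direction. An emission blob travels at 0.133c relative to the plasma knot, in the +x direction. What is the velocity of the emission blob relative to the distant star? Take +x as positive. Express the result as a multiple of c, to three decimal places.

0.998c

Apply u = (u' + v)/(1 + u'v/c²) successively, working outward toward the distant star.
Start: velocity of the relativistic jet relative to the distant star = 0.9740c.
Compose with the plasma knot (u' = 0.823 in the relativistic jet frame): u_1 = (0.823 + 0.974) / (1 + 0.823·0.974) = 1.7970/1.8016 = 0.9974.
Compose with the emission blob (u' = 0.133 in the plasma knot frame): u_2 = (0.133 + 0.997) / (1 + 0.133·0.997) = 1.1304/1.1327 = 0.9980.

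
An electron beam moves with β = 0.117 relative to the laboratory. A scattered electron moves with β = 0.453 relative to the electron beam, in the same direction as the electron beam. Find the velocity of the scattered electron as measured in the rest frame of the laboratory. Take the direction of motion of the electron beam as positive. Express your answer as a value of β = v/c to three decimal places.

With v = 0.117 and u' = 0.453 (in units of c),
u = (u' + v)/(1 + u'v/c²):
u = (0.453 + 0.117) / (1 + 0.453·0.117) = 0.5700/1.0530 = 0.5413
(Galilean addition would give +0.570c.)

β = 0.541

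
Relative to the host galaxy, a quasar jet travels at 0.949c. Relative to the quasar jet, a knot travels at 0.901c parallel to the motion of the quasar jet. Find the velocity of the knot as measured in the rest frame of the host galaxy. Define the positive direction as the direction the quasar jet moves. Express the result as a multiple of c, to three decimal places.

0.997c

With v = 0.949 and u' = 0.901 (in units of c),
u = (u' + v)/(1 + u'v/c²):
u = (0.901 + 0.949) / (1 + 0.901·0.949) = 1.8500/1.8550 = 0.9973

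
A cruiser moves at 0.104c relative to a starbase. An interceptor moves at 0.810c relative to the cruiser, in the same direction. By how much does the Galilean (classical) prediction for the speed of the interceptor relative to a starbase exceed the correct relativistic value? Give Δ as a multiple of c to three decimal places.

Galilean: u_cl = 0.810 + 0.104 = 0.9140.
Relativistic: u_rel = (0.810 + 0.104) / (1 + 0.810·0.104) = 0.9140/1.0842 = 0.8430.
Δ = 0.9140 − 0.8430 = 0.0710.

Δ = 0.071c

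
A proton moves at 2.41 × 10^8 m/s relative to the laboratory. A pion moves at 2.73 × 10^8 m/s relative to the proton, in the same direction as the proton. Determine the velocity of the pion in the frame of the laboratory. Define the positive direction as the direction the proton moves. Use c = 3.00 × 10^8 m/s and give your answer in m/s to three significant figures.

2.97 × 10^8 m/s

In units of c (dividing by 3.00 × 10^8 m/s): v = 0.803, u' = 0.910.
u = (u' + v)/(1 + u'v/c²):
u = (0.910 + 0.803) / (1 + 0.910·0.803) = 1.7133/1.7310 = 0.9898
(Galilean addition would give +1.713c, exceeding c.)
Converting back: u = 0.9898 × 3.00 × 10^8 m/s.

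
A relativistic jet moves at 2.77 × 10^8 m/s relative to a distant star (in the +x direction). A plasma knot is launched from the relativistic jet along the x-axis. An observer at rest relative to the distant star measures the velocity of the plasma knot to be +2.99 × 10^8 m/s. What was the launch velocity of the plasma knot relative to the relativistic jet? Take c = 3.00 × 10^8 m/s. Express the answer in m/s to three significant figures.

v = 0.923c, u = 0.997c.
Invert the composition law: u' = (u − v)/(1 − uv/c²).
u' = (0.997 − 0.923) / (1 − (0.997)(0.923)) = 0.0733/0.0797 = 0.9196.
u' = 0.9196 × 3.00 × 10^8 m/s.

+2.76 × 10^8 m/s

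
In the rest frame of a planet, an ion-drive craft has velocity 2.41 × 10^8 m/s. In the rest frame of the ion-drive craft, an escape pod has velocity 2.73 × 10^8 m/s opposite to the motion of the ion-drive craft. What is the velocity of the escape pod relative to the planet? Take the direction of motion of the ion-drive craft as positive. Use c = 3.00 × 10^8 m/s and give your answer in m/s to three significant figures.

-1.19 × 10^8 m/s

In units of c (dividing by 3.00 × 10^8 m/s): v = 0.803, u' = -0.910.
u = (u' + v)/(1 + u'v/c²):
u = (-0.910 + 0.803) / (1 + (-0.910)·0.803) = -0.1067/0.2690 = -0.3966
Converting back: u = -0.3966 × 3.00 × 10^8 m/s.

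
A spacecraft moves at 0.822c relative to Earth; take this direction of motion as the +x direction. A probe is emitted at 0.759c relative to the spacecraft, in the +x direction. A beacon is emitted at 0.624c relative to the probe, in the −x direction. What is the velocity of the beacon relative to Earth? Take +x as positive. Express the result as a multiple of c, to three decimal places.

+0.891c

Apply u = (u' + v)/(1 + u'v/c²) successively, working outward toward Earth.
Start: velocity of the spacecraft relative to Earth = 0.8220c.
Compose with the probe (u' = 0.759 in the spacecraft frame): u_1 = (0.759 + 0.822) / (1 + 0.759·0.822) = 1.5810/1.6239 = 0.9736.
Compose with the beacon (u' = -0.624 in the probe frame): u_2 = (-0.624 + 0.974) / (1 + (-0.624)·0.974) = 0.3496/0.3925 = 0.8907.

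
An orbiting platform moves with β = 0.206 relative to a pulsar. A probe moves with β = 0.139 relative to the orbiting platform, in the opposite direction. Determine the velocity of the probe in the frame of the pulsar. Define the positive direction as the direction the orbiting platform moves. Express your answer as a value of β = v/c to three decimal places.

With v = 0.206 and u' = -0.139 (in units of c),
u = (u' + v)/(1 + u'v/c²):
u = (-0.139 + 0.206) / (1 + (-0.139)·0.206) = 0.0670/0.9714 = 0.0690

β = +0.069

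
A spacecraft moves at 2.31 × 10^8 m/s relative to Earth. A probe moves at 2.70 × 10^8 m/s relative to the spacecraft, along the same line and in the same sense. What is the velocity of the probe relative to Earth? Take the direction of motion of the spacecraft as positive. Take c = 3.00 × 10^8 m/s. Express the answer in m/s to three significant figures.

In units of c (dividing by 3.00 × 10^8 m/s): v = 0.770, u' = 0.900.
u = (u' + v)/(1 + u'v/c²):
u = (0.900 + 0.770) / (1 + 0.900·0.770) = 1.6700/1.6930 = 0.9864
(Galilean addition would give +1.670c, exceeding c.)
Converting back: u = 0.9864 × 3.00 × 10^8 m/s.

2.96 × 10^8 m/s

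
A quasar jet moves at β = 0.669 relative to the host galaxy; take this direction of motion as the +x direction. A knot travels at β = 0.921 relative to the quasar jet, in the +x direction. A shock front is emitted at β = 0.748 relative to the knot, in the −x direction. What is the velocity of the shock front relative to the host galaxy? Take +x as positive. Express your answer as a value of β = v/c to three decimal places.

Apply u = (u' + v)/(1 + u'v/c²) successively, working outward toward the host galaxy.
Start: velocity of the quasar jet relative to the host galaxy = 0.6690c.
Compose with the knot (u' = 0.921 in the quasar jet frame): u_1 = (0.921 + 0.669) / (1 + 0.921·0.669) = 1.5900/1.6161 = 0.9838.
Compose with the shock front (u' = -0.748 in the knot frame): u_2 = (-0.748 + 0.984) / (1 + (-0.748)·0.984) = 0.2358/0.2641 = 0.8929.

β = +0.893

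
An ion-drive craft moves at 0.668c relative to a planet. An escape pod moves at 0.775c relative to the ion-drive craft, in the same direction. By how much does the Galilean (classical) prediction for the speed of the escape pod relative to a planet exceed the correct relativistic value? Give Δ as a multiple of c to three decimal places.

Galilean: u_cl = 0.775 + 0.668 = 1.4430.
Relativistic: u_rel = (0.775 + 0.668) / (1 + 0.775·0.668) = 1.4430/1.5177 = 0.9508.
Δ = 1.4430 − 0.9508 = 0.4922.
(The classical prediction exceeds c; the relativistic result does not.)

Δ = 0.492c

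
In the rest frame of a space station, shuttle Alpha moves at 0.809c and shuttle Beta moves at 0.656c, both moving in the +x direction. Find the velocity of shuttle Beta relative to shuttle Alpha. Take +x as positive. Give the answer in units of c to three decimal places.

β_A = 0.809, β_B = 0.656.
Transform to A's frame with the inverse velocity-addition law: u' = (u − v)/(1 − uv/c²), taking u = β_B and v = β_A.
u' = (0.656 − 0.809) / (1 − (0.809)(0.656)) = -0.1530/0.4693 = -0.3260.

-0.326c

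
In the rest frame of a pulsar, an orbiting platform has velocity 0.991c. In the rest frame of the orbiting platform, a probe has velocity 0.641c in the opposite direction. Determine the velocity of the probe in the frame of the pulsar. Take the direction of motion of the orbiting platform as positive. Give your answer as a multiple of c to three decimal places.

With v = 0.991 and u' = -0.641 (in units of c),
u = (u' + v)/(1 + u'v/c²):
u = (-0.641 + 0.991) / (1 + (-0.641)·0.991) = 0.3500/0.3648 = 0.9595
(Galilean addition would give +0.350c.)

+0.960c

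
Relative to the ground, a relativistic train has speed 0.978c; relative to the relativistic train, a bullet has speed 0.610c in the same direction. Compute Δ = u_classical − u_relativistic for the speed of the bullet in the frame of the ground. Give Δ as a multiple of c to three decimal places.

Δ = 0.593c

Galilean: u_cl = 0.610 + 0.978 = 1.5880.
Relativistic: u_rel = (0.610 + 0.978) / (1 + 0.610·0.978) = 1.5880/1.5966 = 0.9946.
Δ = 1.5880 − 0.9946 = 0.5934.
(The classical prediction exceeds c; the relativistic result does not.)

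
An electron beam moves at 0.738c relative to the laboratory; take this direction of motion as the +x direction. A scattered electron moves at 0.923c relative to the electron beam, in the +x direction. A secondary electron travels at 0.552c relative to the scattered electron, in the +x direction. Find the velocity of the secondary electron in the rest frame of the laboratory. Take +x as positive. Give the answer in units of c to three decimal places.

Apply u = (u' + v)/(1 + u'v/c²) successively, working outward toward the laboratory.
Start: velocity of the electron beam relative to the laboratory = 0.7380c.
Compose with the scattered electron (u' = 0.923 in the electron beam frame): u_1 = (0.923 + 0.738) / (1 + 0.923·0.738) = 1.6610/1.6812 = 0.9880.
Compose with the secondary electron (u' = 0.552 in the scattered electron frame): u_2 = (0.552 + 0.988) / (1 + 0.552·0.988) = 1.5400/1.5454 = 0.9965.

0.997c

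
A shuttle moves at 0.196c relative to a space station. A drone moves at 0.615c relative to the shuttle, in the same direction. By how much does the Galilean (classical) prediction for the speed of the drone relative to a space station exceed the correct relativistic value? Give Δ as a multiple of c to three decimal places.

Δ = 0.087c

Galilean: u_cl = 0.615 + 0.196 = 0.8110.
Relativistic: u_rel = (0.615 + 0.196) / (1 + 0.615·0.196) = 0.8110/1.1205 = 0.7238.
Δ = 0.8110 − 0.7238 = 0.0872.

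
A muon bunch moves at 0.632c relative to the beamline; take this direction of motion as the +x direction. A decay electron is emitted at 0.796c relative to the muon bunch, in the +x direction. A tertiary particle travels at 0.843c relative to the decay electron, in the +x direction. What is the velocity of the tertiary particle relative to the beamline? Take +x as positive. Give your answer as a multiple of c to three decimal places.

0.996c

Apply u = (u' + v)/(1 + u'v/c²) successively, working outward toward the beamline.
Start: velocity of the muon bunch relative to the beamline = 0.6320c.
Compose with the decay electron (u' = 0.796 in the muon bunch frame): u_1 = (0.796 + 0.632) / (1 + 0.796·0.632) = 1.4280/1.5031 = 0.9501.
Compose with the tertiary particle (u' = 0.843 in the decay electron frame): u_2 = (0.843 + 0.950) / (1 + 0.843·0.950) = 1.7931/1.8009 = 0.9956.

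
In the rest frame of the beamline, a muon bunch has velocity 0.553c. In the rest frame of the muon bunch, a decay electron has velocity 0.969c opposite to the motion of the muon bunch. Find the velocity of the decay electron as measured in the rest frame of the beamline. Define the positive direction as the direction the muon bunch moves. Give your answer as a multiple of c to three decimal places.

-0.896c

With v = 0.553 and u' = -0.969 (in units of c),
u = (u' + v)/(1 + u'v/c²):
u = (-0.969 + 0.553) / (1 + (-0.969)·0.553) = -0.4160/0.4641 = -0.8963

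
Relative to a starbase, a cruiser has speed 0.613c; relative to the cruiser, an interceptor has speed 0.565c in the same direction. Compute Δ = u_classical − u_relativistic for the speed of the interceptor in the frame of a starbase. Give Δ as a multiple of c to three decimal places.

Δ = 0.303c

Galilean: u_cl = 0.565 + 0.613 = 1.1780.
Relativistic: u_rel = (0.565 + 0.613) / (1 + 0.565·0.613) = 1.1780/1.3463 = 0.8750.
Δ = 1.1780 − 0.8750 = 0.3030.
(The classical prediction exceeds c; the relativistic result does not.)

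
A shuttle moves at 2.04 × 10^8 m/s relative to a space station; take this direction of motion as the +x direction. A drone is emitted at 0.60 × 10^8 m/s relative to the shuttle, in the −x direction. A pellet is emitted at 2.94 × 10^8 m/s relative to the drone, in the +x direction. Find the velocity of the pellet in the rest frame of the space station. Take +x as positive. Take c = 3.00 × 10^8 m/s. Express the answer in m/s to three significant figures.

+2.98 × 10^8 m/s

Apply u = (u' + v)/(1 + u'v/c²) successively, working outward toward the space station.
(Dividing each given speed by c = 3.00 × 10^8 m/s to work in units of c.)
Start: velocity of the shuttle relative to the space station = 0.6800c.
Compose with the drone (u' = -0.200 in the shuttle frame): u_1 = (-0.200 + 0.680) / (1 + (-0.200)·0.680) = 0.4800/0.8640 = 0.5556.
Compose with the pellet (u' = 0.980 in the drone frame): u_2 = (0.980 + 0.556) / (1 + 0.980·0.556) = 1.5356/1.5444 = 0.9942.
So u = 0.9942 × 3.00 × 10^8 m/s.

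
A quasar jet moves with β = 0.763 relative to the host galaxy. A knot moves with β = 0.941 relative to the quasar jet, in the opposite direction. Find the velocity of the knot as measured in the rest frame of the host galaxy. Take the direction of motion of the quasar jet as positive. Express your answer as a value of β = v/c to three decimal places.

β = -0.631

With v = 0.763 and u' = -0.941 (in units of c),
u = (u' + v)/(1 + u'v/c²):
u = (-0.941 + 0.763) / (1 + (-0.941)·0.763) = -0.1780/0.2820 = -0.6312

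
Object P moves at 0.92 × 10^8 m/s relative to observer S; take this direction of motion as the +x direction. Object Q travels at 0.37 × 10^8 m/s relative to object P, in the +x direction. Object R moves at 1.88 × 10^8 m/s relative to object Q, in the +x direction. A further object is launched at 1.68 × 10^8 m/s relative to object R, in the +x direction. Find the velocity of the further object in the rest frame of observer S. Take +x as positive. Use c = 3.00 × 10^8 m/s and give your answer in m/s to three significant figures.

2.84 × 10^8 m/s

Apply u = (u' + v)/(1 + u'v/c²) successively, working outward toward observer S.
(Dividing each given speed by c = 3.00 × 10^8 m/s to work in units of c.)
Start: velocity of object P relative to observer S = 0.3067c.
Compose with object Q (u' = 0.123 in object P frame): u_1 = (0.123 + 0.307) / (1 + 0.123·0.307) = 0.4300/1.0378 = 0.4143.
Compose with object R (u' = 0.627 in object Q frame): u_2 = (0.627 + 0.414) / (1 + 0.627·0.414) = 1.0410/1.2596 = 0.8264.
Compose with the further object (u' = 0.560 in object R frame): u_3 = (0.560 + 0.826) / (1 + 0.560·0.826) = 1.3864/1.4628 = 0.9478.
So u = 0.9478 × 3.00 × 10^8 m/s.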